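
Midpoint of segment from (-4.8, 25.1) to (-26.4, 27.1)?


M = (((-4.8)+(-26.4))/2, (25.1+27.1)/2)
= (-15.6, 26.1)

(-15.6, 26.1)


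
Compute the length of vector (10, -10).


|u| = sqrt(10^2 + (-10)^2) = sqrt(200) = 14.1421

14.1421


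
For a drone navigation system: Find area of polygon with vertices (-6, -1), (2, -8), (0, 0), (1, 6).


Shoelace sum: ((-6)*(-8) - 2*(-1)) + (2*0 - 0*(-8)) + (0*6 - 1*0) + (1*(-1) - (-6)*6)
= 85
Area = |85|/2 = 42.5

42.5


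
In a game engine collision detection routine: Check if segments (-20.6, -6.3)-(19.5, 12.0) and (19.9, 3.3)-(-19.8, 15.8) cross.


Cross products: d1=887.37, d2=-340.39, d3=-356.19, d4=871.57
d1*d2 < 0 and d3*d4 < 0? yes

Yes, they intersect


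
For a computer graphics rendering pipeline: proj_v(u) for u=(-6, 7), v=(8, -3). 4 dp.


u.v = -69, |v| = sqrt(73) = 8.544
Scalar projection = u.v / |v| = -69 / sqrt(73) = -8.0758

-8.0758


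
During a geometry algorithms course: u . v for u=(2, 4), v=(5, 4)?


u . v = u_x*v_x + u_y*v_y = 2*5 + 4*4
= 10 + 16 = 26

26


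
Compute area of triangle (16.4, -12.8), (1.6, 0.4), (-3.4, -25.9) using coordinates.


Area = |x_A(y_B-y_C) + x_B(y_C-y_A) + x_C(y_A-y_B)|/2
= |431.32 + (-20.96) + 44.88|/2
= 455.24/2 = 227.62

227.62


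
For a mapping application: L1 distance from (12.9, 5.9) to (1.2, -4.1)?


|12.9-1.2| + |5.9-(-4.1)| = 11.7 + 10 = 21.7

21.7


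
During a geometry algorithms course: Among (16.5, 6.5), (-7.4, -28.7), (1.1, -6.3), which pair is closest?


d(P0,P1) = 42.547, d(P0,P2) = 20.025, d(P1,P2) = 23.9585
Closest: P0 and P2

Closest pair: (16.5, 6.5) and (1.1, -6.3), distance = 20.025


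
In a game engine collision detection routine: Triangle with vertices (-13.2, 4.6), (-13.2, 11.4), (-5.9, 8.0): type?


Side lengths squared: AB^2=46.24, BC^2=64.85, CA^2=64.85
Sorted: [46.24, 64.85, 64.85]
By sides: Isosceles, By angles: Acute

Isosceles, Acute


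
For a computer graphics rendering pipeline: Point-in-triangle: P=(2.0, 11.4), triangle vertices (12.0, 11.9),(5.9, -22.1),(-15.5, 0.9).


Cross products: AB x AP = -336.95, BC x BP = -627.2, CA x CP = 96.25
All same sign? no

No, outside


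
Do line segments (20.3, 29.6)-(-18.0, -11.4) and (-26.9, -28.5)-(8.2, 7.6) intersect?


Cross products: d1=335.39, d2=278.92, d3=290.03, d4=346.5
d1*d2 < 0 and d3*d4 < 0? no

No, they don't intersect


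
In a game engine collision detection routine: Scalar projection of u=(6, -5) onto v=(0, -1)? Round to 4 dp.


u.v = 5, |v| = sqrt(1) = 1
Scalar projection = u.v / |v| = 5 / sqrt(1) = 5

5


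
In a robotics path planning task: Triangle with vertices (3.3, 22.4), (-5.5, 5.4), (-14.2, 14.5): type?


Side lengths squared: AB^2=366.44, BC^2=158.5, CA^2=368.66
Sorted: [158.5, 366.44, 368.66]
By sides: Scalene, By angles: Acute

Scalene, Acute


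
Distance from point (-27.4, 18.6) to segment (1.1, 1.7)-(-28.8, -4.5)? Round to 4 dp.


Project P onto AB: t = 0.8015 (clamped to [0,1])
Closest point on segment: (-22.8652, -3.2694)
Distance: 22.3346

22.3346


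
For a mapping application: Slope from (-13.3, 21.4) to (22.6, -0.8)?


slope = (y2-y1)/(x2-x1) = ((-0.8)-21.4)/(22.6-(-13.3)) = (-22.2)/35.9 = -0.6184

-0.6184


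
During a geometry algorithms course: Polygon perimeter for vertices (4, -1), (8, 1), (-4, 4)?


Sides: (4, -1)->(8, 1): sqrt(20) = 4.472136, (8, 1)->(-4, 4): sqrt(153) = 12.369317, (-4, 4)->(4, -1): sqrt(89) = 9.433981
Sum = 26.275434
Perimeter = 26.2754

26.2754


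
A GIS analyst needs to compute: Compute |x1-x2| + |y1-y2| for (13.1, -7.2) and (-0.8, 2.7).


|13.1-(-0.8)| + |(-7.2)-2.7| = 13.9 + 9.9 = 23.8

23.8


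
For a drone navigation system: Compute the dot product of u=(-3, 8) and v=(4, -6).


u . v = u_x*v_x + u_y*v_y = (-3)*4 + 8*(-6)
= (-12) + (-48) = -60

-60


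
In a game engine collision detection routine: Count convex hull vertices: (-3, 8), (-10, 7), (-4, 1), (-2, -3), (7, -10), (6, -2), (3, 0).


Convex hull vertices (CCW): (-10, 7), (-2, -3), (7, -10), (6, -2), (-3, 8)
Count = 5

5


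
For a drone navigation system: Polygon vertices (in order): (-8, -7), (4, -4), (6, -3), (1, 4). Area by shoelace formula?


Shoelace sum: ((-8)*(-4) - 4*(-7)) + (4*(-3) - 6*(-4)) + (6*4 - 1*(-3)) + (1*(-7) - (-8)*4)
= 124
Area = |124|/2 = 62

62


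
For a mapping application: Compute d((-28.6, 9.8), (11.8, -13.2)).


dx=40.4, dy=-23
d^2 = 40.4^2 + (-23)^2 = 2161.16
d = sqrt(2161.16) = 46.4883

46.4883


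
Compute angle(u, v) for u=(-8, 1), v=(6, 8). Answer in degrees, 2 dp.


u.v = -40, |u| = sqrt(65) = 8.0623, |v| = sqrt(100) = 10
cos(theta) = u.v/(|u||v|) = -40/sqrt(6500) = -0.496139
theta = acos(-0.496139) = 119.74 degrees

119.74 degrees


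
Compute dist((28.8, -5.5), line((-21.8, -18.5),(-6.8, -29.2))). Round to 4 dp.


|cross product| = 736.42
|line direction| = sqrt(339.49) = 18.4253
Distance = 736.42/sqrt(339.49) = 39.968

39.968


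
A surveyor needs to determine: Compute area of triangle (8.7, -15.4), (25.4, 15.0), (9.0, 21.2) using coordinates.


Area = |x_A(y_B-y_C) + x_B(y_C-y_A) + x_C(y_A-y_B)|/2
= |(-53.94) + 929.64 + (-273.6)|/2
= 602.1/2 = 301.05

301.05


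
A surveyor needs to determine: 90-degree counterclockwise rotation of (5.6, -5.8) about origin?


90° CCW: (x,y) -> (-y, x)
(5.6,-5.8) -> (5.8, 5.6)

(5.8, 5.6)


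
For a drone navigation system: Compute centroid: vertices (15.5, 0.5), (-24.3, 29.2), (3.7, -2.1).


Centroid = ((x_A+x_B+x_C)/3, (y_A+y_B+y_C)/3)
= ((15.5+(-24.3)+3.7)/3, (0.5+29.2+(-2.1))/3)
= (-1.7, 9.2)

(-1.7, 9.2)


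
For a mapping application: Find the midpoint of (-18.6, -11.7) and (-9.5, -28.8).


M = (((-18.6)+(-9.5))/2, ((-11.7)+(-28.8))/2)
= (-14.05, -20.25)

(-14.05, -20.25)


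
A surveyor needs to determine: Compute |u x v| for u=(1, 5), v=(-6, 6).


|u x v| = |1*6 - 5*(-6)|
= |6 - (-30)| = 36

36


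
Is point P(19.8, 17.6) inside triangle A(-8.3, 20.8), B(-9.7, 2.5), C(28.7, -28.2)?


Cross products: AB x AP = 518.71, BC x BP = 1485.49, CA x CP = -1258.5
All same sign? no

No, outside


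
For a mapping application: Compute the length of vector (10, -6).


|u| = sqrt(10^2 + (-6)^2) = sqrt(136) = 11.6619

11.6619


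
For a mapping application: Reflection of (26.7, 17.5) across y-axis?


Reflection over y-axis: (x,y) -> (-x,y)
(26.7, 17.5) -> (-26.7, 17.5)

(-26.7, 17.5)


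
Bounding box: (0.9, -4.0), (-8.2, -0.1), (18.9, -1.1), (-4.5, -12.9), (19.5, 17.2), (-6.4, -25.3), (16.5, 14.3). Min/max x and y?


x range: [-8.2, 19.5]
y range: [-25.3, 17.2]
Bounding box: (-8.2,-25.3) to (19.5,17.2)

(-8.2,-25.3) to (19.5,17.2)


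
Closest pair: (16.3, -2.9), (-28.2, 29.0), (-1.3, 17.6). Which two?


d(P0,P1) = 54.7527, d(P0,P2) = 27.0187, d(P1,P2) = 29.2159
Closest: P0 and P2

Closest pair: (16.3, -2.9) and (-1.3, 17.6), distance = 27.0187


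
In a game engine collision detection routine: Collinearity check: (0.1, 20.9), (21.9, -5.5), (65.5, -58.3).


Cross product: (21.9-0.1)*((-58.3)-20.9) - ((-5.5)-20.9)*(65.5-0.1)
= 0

Yes, collinear


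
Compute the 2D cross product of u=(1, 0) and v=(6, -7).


u x v = u_x*v_y - u_y*v_x = 1*(-7) - 0*6
= (-7) - 0 = -7

-7


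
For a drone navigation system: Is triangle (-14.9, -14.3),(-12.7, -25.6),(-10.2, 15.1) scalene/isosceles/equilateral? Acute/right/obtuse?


Side lengths squared: AB^2=132.53, BC^2=1662.74, CA^2=886.45
Sorted: [132.53, 886.45, 1662.74]
By sides: Scalene, By angles: Obtuse

Scalene, Obtuse


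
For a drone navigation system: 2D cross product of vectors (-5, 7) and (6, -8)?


u x v = u_x*v_y - u_y*v_x = (-5)*(-8) - 7*6
= 40 - 42 = -2

-2


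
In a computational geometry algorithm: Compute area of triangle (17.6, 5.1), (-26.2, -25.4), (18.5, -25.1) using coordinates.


Area = |x_A(y_B-y_C) + x_B(y_C-y_A) + x_C(y_A-y_B)|/2
= |(-5.28) + 791.24 + 564.25|/2
= 1350.21/2 = 675.105

675.105


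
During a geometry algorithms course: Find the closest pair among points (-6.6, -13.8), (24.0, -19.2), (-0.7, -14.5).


d(P0,P1) = 31.0728, d(P0,P2) = 5.9414, d(P1,P2) = 25.1432
Closest: P0 and P2

Closest pair: (-6.6, -13.8) and (-0.7, -14.5), distance = 5.9414


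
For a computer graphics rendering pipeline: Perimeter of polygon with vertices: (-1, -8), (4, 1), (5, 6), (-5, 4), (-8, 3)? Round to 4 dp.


Sides: (-1, -8)->(4, 1): sqrt(106) = 10.29563, (4, 1)->(5, 6): sqrt(26) = 5.09902, (5, 6)->(-5, 4): sqrt(104) = 10.198039, (-5, 4)->(-8, 3): sqrt(10) = 3.162278, (-8, 3)->(-1, -8): sqrt(170) = 13.038405
Sum = 41.793372
Perimeter = 41.7934

41.7934


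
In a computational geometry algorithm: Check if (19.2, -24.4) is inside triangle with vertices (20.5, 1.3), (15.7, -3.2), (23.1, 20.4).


Cross products: AB x AP = 117.51, BC x BP = -239.48, CA x CP = 41.99
All same sign? no

No, outside


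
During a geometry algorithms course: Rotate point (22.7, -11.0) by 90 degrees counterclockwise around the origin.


90° CCW: (x,y) -> (-y, x)
(22.7,-11) -> (11, 22.7)

(11, 22.7)


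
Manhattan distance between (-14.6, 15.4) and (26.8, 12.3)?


|(-14.6)-26.8| + |15.4-12.3| = 41.4 + 3.1 = 44.5

44.5


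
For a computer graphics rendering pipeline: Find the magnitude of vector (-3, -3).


|u| = sqrt((-3)^2 + (-3)^2) = sqrt(18) = 4.2426

4.2426


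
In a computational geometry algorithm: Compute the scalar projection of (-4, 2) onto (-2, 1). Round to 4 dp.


u.v = 10, |v| = sqrt(5) = 2.2361
Scalar projection = u.v / |v| = 10 / sqrt(5) = 4.4721

4.4721


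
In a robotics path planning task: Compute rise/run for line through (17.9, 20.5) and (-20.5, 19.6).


slope = (y2-y1)/(x2-x1) = (19.6-20.5)/((-20.5)-17.9) = (-0.9)/(-38.4) = 0.0234

0.0234


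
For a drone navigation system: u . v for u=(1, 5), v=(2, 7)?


u . v = u_x*v_x + u_y*v_y = 1*2 + 5*7
= 2 + 35 = 37

37


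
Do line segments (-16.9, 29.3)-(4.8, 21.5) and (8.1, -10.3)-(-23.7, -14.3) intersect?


Cross products: d1=-1359.28, d2=-1024.44, d3=-664.32, d4=-999.16
d1*d2 < 0 and d3*d4 < 0? no

No, they don't intersect


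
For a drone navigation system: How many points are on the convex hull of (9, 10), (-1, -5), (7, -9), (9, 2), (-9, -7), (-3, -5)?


Convex hull vertices (CCW): (-9, -7), (7, -9), (9, 2), (9, 10)
Count = 4

4


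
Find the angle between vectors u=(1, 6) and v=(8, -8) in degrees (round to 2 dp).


u.v = -40, |u| = sqrt(37) = 6.0828, |v| = sqrt(128) = 11.3137
cos(theta) = u.v/(|u||v|) = -40/sqrt(4736) = -0.581238
theta = acos(-0.581238) = 125.54 degrees

125.54 degrees


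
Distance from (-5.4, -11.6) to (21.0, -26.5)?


dx=26.4, dy=-14.9
d^2 = 26.4^2 + (-14.9)^2 = 918.97
d = sqrt(918.97) = 30.3145

30.3145


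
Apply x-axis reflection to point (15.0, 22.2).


Reflection over x-axis: (x,y) -> (x,-y)
(15, 22.2) -> (15, -22.2)

(15, -22.2)


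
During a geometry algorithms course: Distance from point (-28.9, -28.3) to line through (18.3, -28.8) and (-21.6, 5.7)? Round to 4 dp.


|cross product| = 1608.45
|line direction| = sqrt(2782.26) = 52.7471
Distance = 1608.45/sqrt(2782.26) = 30.4936

30.4936


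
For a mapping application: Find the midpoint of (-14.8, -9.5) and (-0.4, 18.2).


M = (((-14.8)+(-0.4))/2, ((-9.5)+18.2)/2)
= (-7.6, 4.35)

(-7.6, 4.35)


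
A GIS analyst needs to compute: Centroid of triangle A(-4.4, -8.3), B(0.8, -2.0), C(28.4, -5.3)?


Centroid = ((x_A+x_B+x_C)/3, (y_A+y_B+y_C)/3)
= (((-4.4)+0.8+28.4)/3, ((-8.3)+(-2)+(-5.3))/3)
= (8.2667, -5.2)

(8.2667, -5.2)


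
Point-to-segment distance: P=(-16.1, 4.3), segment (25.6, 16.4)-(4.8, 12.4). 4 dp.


Project P onto AB: t = 1 (clamped to [0,1])
Closest point on segment: (4.8, 12.4)
Distance: 22.4147

22.4147


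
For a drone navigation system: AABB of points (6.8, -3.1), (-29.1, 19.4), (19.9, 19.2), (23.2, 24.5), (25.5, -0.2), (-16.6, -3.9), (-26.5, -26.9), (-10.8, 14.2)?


x range: [-29.1, 25.5]
y range: [-26.9, 24.5]
Bounding box: (-29.1,-26.9) to (25.5,24.5)

(-29.1,-26.9) to (25.5,24.5)


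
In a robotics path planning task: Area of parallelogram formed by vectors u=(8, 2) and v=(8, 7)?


|u x v| = |8*7 - 2*8|
= |56 - 16| = 40

40


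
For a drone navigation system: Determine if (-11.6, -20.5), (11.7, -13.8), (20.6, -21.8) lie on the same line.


Cross product: (11.7-(-11.6))*((-21.8)-(-20.5)) - ((-13.8)-(-20.5))*(20.6-(-11.6))
= -246.03

No, not collinear


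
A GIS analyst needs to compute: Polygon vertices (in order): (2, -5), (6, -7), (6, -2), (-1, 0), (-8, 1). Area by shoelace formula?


Shoelace sum: (2*(-7) - 6*(-5)) + (6*(-2) - 6*(-7)) + (6*0 - (-1)*(-2)) + ((-1)*1 - (-8)*0) + ((-8)*(-5) - 2*1)
= 81
Area = |81|/2 = 40.5

40.5


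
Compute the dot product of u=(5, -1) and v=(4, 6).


u . v = u_x*v_x + u_y*v_y = 5*4 + (-1)*6
= 20 + (-6) = 14

14


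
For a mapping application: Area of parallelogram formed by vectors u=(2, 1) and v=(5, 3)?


|u x v| = |2*3 - 1*5|
= |6 - 5| = 1

1


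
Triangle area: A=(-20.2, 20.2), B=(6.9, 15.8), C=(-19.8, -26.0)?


Area = |x_A(y_B-y_C) + x_B(y_C-y_A) + x_C(y_A-y_B)|/2
= |(-844.36) + (-318.78) + (-87.12)|/2
= 1250.26/2 = 625.13

625.13


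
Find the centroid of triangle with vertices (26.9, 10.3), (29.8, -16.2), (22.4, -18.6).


Centroid = ((x_A+x_B+x_C)/3, (y_A+y_B+y_C)/3)
= ((26.9+29.8+22.4)/3, (10.3+(-16.2)+(-18.6))/3)
= (26.3667, -8.1667)

(26.3667, -8.1667)


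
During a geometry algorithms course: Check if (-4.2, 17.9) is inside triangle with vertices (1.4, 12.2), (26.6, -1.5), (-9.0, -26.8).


Cross products: AB x AP = 66.92, BC x BP = -1469.88, CA x CP = 277.68
All same sign? no

No, outside


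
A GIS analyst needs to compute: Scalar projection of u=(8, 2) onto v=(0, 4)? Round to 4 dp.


u.v = 8, |v| = sqrt(16) = 4
Scalar projection = u.v / |v| = 8 / sqrt(16) = 2

2


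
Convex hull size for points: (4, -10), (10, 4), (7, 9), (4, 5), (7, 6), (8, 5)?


Convex hull vertices (CCW): (4, -10), (10, 4), (7, 9), (4, 5)
Count = 4

4


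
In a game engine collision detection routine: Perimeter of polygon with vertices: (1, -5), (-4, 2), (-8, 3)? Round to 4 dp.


Sides: (1, -5)->(-4, 2): sqrt(74) = 8.602325, (-4, 2)->(-8, 3): sqrt(17) = 4.123106, (-8, 3)->(1, -5): sqrt(145) = 12.041595
Sum = 24.767026
Perimeter = 24.767

24.767


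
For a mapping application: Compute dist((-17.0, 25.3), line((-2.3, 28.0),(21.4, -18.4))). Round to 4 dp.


|cross product| = 746.07
|line direction| = sqrt(2714.65) = 52.1023
Distance = 746.07/sqrt(2714.65) = 14.3193

14.3193


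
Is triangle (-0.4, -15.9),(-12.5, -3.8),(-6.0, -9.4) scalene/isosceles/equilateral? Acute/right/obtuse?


Side lengths squared: AB^2=292.82, BC^2=73.61, CA^2=73.61
Sorted: [73.61, 73.61, 292.82]
By sides: Isosceles, By angles: Obtuse

Isosceles, Obtuse


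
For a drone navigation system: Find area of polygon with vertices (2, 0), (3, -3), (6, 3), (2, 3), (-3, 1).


Shoelace sum: (2*(-3) - 3*0) + (3*3 - 6*(-3)) + (6*3 - 2*3) + (2*1 - (-3)*3) + ((-3)*0 - 2*1)
= 42
Area = |42|/2 = 21

21


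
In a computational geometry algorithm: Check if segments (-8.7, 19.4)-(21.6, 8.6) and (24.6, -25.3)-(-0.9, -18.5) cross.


Cross products: d1=-913.41, d2=-844.05, d3=-994.77, d4=-1064.13
d1*d2 < 0 and d3*d4 < 0? no

No, they don't intersect


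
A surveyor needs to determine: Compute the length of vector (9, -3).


|u| = sqrt(9^2 + (-3)^2) = sqrt(90) = 9.4868

9.4868


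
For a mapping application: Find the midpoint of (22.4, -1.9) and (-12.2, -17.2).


M = ((22.4+(-12.2))/2, ((-1.9)+(-17.2))/2)
= (5.1, -9.55)

(5.1, -9.55)


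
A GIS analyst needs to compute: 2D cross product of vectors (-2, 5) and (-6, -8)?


u x v = u_x*v_y - u_y*v_x = (-2)*(-8) - 5*(-6)
= 16 - (-30) = 46

46


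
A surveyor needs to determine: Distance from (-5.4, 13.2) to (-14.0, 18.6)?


dx=-8.6, dy=5.4
d^2 = (-8.6)^2 + 5.4^2 = 103.12
d = sqrt(103.12) = 10.1548

10.1548


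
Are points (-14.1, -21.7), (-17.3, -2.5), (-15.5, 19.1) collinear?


Cross product: ((-17.3)-(-14.1))*(19.1-(-21.7)) - ((-2.5)-(-21.7))*((-15.5)-(-14.1))
= -103.68

No, not collinear


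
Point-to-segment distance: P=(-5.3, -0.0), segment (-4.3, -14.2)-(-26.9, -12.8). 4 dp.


Project P onto AB: t = 0.0829 (clamped to [0,1])
Closest point on segment: (-6.1725, -14.084)
Distance: 14.111

14.111


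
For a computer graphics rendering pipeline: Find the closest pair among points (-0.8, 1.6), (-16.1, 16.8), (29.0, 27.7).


d(P0,P1) = 21.5669, d(P0,P2) = 39.6138, d(P1,P2) = 46.3985
Closest: P0 and P1

Closest pair: (-0.8, 1.6) and (-16.1, 16.8), distance = 21.5669


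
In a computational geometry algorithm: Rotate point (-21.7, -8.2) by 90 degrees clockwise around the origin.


90° CW: (x,y) -> (y, -x)
(-21.7,-8.2) -> (-8.2, 21.7)

(-8.2, 21.7)


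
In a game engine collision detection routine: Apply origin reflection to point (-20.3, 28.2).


Reflection over origin: (x,y) -> (-x,-y)
(-20.3, 28.2) -> (20.3, -28.2)

(20.3, -28.2)


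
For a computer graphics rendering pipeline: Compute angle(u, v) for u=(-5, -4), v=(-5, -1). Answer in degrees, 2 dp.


u.v = 29, |u| = sqrt(41) = 6.4031, |v| = sqrt(26) = 5.099
cos(theta) = u.v/(|u||v|) = 29/sqrt(1066) = 0.888218
theta = acos(0.888218) = 27.35 degrees

27.35 degrees


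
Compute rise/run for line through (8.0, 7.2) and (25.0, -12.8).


slope = (y2-y1)/(x2-x1) = ((-12.8)-7.2)/(25-8) = (-20)/17 = -1.1765

-1.1765


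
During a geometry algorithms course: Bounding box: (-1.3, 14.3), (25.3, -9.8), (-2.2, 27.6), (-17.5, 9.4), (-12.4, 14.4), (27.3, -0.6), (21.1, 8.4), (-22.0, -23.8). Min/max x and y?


x range: [-22, 27.3]
y range: [-23.8, 27.6]
Bounding box: (-22,-23.8) to (27.3,27.6)

(-22,-23.8) to (27.3,27.6)


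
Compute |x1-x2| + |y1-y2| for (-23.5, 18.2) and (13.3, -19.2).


|(-23.5)-13.3| + |18.2-(-19.2)| = 36.8 + 37.4 = 74.2

74.2


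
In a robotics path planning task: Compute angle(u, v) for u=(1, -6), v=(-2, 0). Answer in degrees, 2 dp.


u.v = -2, |u| = sqrt(37) = 6.0828, |v| = sqrt(4) = 2
cos(theta) = u.v/(|u||v|) = -2/sqrt(148) = -0.164399
theta = acos(-0.164399) = 99.46 degrees

99.46 degrees


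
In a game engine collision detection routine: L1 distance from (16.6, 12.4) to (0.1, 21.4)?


|16.6-0.1| + |12.4-21.4| = 16.5 + 9 = 25.5

25.5


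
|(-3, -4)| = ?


|u| = sqrt((-3)^2 + (-4)^2) = sqrt(25) = 5

5


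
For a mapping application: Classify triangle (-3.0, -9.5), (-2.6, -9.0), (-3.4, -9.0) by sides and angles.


Side lengths squared: AB^2=0.41, BC^2=0.64, CA^2=0.41
Sorted: [0.41, 0.41, 0.64]
By sides: Isosceles, By angles: Acute

Isosceles, Acute


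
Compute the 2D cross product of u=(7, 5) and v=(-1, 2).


u x v = u_x*v_y - u_y*v_x = 7*2 - 5*(-1)
= 14 - (-5) = 19

19


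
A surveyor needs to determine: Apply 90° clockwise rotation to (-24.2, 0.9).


90° CW: (x,y) -> (y, -x)
(-24.2,0.9) -> (0.9, 24.2)

(0.9, 24.2)


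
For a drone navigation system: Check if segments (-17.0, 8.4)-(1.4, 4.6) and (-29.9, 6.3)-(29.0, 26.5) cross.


Cross products: d1=-136.89, d2=-732.39, d3=-87.66, d4=507.84
d1*d2 < 0 and d3*d4 < 0? no

No, they don't intersect


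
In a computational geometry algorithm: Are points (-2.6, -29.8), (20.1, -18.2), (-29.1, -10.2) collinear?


Cross product: (20.1-(-2.6))*((-10.2)-(-29.8)) - ((-18.2)-(-29.8))*((-29.1)-(-2.6))
= 752.32

No, not collinear


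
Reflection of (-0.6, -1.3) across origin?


Reflection over origin: (x,y) -> (-x,-y)
(-0.6, -1.3) -> (0.6, 1.3)

(0.6, 1.3)


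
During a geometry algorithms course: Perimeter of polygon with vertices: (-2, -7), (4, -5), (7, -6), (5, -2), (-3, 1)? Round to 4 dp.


Sides: (-2, -7)->(4, -5): sqrt(40) = 6.324555, (4, -5)->(7, -6): sqrt(10) = 3.162278, (7, -6)->(5, -2): sqrt(20) = 4.472136, (5, -2)->(-3, 1): sqrt(73) = 8.544004, (-3, 1)->(-2, -7): sqrt(65) = 8.062258
Sum = 30.565231
Perimeter = 30.5652

30.5652


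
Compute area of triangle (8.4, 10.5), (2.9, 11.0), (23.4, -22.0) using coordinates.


Area = |x_A(y_B-y_C) + x_B(y_C-y_A) + x_C(y_A-y_B)|/2
= |277.2 + (-94.25) + (-11.7)|/2
= 171.25/2 = 85.625

85.625


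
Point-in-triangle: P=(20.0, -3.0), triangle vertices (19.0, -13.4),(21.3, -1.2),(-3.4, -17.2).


Cross products: AB x AP = 11.72, BC x BP = 23.66, CA x CP = 229.16
All same sign? yes

Yes, inside


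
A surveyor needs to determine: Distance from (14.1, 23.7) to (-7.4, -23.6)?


dx=-21.5, dy=-47.3
d^2 = (-21.5)^2 + (-47.3)^2 = 2699.54
d = sqrt(2699.54) = 51.9571

51.9571


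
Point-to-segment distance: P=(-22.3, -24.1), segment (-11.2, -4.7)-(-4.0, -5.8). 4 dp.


Project P onto AB: t = 0 (clamped to [0,1])
Closest point on segment: (-11.2, -4.7)
Distance: 22.3511

22.3511


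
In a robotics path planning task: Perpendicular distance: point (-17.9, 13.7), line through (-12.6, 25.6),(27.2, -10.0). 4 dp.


|cross product| = 662.3
|line direction| = sqrt(2851.4) = 53.3985
Distance = 662.3/sqrt(2851.4) = 12.403

12.403


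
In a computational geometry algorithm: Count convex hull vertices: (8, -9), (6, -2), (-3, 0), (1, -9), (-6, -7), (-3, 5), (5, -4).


Convex hull vertices (CCW): (-6, -7), (1, -9), (8, -9), (6, -2), (-3, 5)
Count = 5

5


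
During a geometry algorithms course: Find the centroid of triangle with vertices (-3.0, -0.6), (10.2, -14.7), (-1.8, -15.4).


Centroid = ((x_A+x_B+x_C)/3, (y_A+y_B+y_C)/3)
= (((-3)+10.2+(-1.8))/3, ((-0.6)+(-14.7)+(-15.4))/3)
= (1.8, -10.2333)

(1.8, -10.2333)


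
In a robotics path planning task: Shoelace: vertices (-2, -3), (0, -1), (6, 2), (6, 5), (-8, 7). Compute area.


Shoelace sum: ((-2)*(-1) - 0*(-3)) + (0*2 - 6*(-1)) + (6*5 - 6*2) + (6*7 - (-8)*5) + ((-8)*(-3) - (-2)*7)
= 146
Area = |146|/2 = 73

73


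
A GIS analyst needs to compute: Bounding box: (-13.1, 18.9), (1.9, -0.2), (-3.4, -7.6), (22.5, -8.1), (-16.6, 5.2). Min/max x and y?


x range: [-16.6, 22.5]
y range: [-8.1, 18.9]
Bounding box: (-16.6,-8.1) to (22.5,18.9)

(-16.6,-8.1) to (22.5,18.9)


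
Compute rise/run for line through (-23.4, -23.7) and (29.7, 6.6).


slope = (y2-y1)/(x2-x1) = (6.6-(-23.7))/(29.7-(-23.4)) = 30.3/53.1 = 0.5706

0.5706


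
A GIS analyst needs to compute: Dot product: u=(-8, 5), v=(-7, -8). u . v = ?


u . v = u_x*v_x + u_y*v_y = (-8)*(-7) + 5*(-8)
= 56 + (-40) = 16

16


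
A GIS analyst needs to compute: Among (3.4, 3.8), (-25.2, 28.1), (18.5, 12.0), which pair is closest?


d(P0,P1) = 37.5293, d(P0,P2) = 17.1828, d(P1,P2) = 46.5715
Closest: P0 and P2

Closest pair: (3.4, 3.8) and (18.5, 12.0), distance = 17.1828


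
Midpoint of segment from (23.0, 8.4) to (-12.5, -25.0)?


M = ((23+(-12.5))/2, (8.4+(-25))/2)
= (5.25, -8.3)

(5.25, -8.3)


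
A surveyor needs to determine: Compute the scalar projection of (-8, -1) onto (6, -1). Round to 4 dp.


u.v = -47, |v| = sqrt(37) = 6.0828
Scalar projection = u.v / |v| = -47 / sqrt(37) = -7.7268

-7.7268


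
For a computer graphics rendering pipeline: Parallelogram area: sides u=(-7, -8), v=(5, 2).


|u x v| = |(-7)*2 - (-8)*5|
= |(-14) - (-40)| = 26

26


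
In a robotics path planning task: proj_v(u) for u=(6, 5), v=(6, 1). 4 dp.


u.v = 41, |v| = sqrt(37) = 6.0828
Scalar projection = u.v / |v| = 41 / sqrt(37) = 6.7404

6.7404


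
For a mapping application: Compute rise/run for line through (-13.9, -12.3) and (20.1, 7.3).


slope = (y2-y1)/(x2-x1) = (7.3-(-12.3))/(20.1-(-13.9)) = 19.6/34 = 0.5765

0.5765


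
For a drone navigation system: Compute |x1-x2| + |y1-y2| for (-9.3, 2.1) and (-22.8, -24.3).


|(-9.3)-(-22.8)| + |2.1-(-24.3)| = 13.5 + 26.4 = 39.9

39.9


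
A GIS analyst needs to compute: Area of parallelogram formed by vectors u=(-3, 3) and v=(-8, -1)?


|u x v| = |(-3)*(-1) - 3*(-8)|
= |3 - (-24)| = 27

27


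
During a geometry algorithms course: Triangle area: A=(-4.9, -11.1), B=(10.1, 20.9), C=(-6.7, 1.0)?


Area = |x_A(y_B-y_C) + x_B(y_C-y_A) + x_C(y_A-y_B)|/2
= |(-97.51) + 122.21 + 214.4|/2
= 239.1/2 = 119.55

119.55


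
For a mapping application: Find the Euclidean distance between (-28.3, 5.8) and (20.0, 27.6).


dx=48.3, dy=21.8
d^2 = 48.3^2 + 21.8^2 = 2808.13
d = sqrt(2808.13) = 52.9918

52.9918


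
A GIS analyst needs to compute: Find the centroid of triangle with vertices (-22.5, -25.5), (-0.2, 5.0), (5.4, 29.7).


Centroid = ((x_A+x_B+x_C)/3, (y_A+y_B+y_C)/3)
= (((-22.5)+(-0.2)+5.4)/3, ((-25.5)+5+29.7)/3)
= (-5.7667, 3.0667)

(-5.7667, 3.0667)


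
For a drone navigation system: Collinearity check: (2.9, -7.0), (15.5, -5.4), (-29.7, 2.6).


Cross product: (15.5-2.9)*(2.6-(-7)) - ((-5.4)-(-7))*((-29.7)-2.9)
= 173.12

No, not collinear


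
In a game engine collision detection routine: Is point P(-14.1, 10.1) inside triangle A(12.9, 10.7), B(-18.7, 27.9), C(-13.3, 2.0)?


Cross products: AB x AP = 483.36, BC x BP = 23.02, CA x CP = 219.18
All same sign? yes

Yes, inside


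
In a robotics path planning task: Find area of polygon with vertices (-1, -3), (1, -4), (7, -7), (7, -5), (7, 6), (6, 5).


Shoelace sum: ((-1)*(-4) - 1*(-3)) + (1*(-7) - 7*(-4)) + (7*(-5) - 7*(-7)) + (7*6 - 7*(-5)) + (7*5 - 6*6) + (6*(-3) - (-1)*5)
= 105
Area = |105|/2 = 52.5

52.5


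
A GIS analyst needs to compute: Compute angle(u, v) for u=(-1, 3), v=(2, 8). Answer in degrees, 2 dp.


u.v = 22, |u| = sqrt(10) = 3.1623, |v| = sqrt(68) = 8.2462
cos(theta) = u.v/(|u||v|) = 22/sqrt(680) = 0.843661
theta = acos(0.843661) = 32.47 degrees

32.47 degrees


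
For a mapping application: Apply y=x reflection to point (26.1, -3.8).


Reflection over y=x: (x,y) -> (y,x)
(26.1, -3.8) -> (-3.8, 26.1)

(-3.8, 26.1)


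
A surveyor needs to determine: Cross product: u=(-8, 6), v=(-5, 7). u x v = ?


u x v = u_x*v_y - u_y*v_x = (-8)*7 - 6*(-5)
= (-56) - (-30) = -26

-26


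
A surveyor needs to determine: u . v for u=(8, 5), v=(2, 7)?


u . v = u_x*v_x + u_y*v_y = 8*2 + 5*7
= 16 + 35 = 51

51


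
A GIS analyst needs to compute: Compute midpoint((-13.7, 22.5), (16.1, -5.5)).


M = (((-13.7)+16.1)/2, (22.5+(-5.5))/2)
= (1.2, 8.5)

(1.2, 8.5)


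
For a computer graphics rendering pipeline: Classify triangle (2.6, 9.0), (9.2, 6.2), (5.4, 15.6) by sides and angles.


Side lengths squared: AB^2=51.4, BC^2=102.8, CA^2=51.4
Sorted: [51.4, 51.4, 102.8]
By sides: Isosceles, By angles: Right

Isosceles, Right


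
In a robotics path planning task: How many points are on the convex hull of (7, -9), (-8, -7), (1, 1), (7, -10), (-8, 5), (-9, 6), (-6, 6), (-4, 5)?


Convex hull vertices (CCW): (-9, 6), (-8, -7), (7, -10), (7, -9), (1, 1), (-4, 5), (-6, 6)
Count = 7

7


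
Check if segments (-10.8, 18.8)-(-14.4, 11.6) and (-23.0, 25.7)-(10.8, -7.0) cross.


Cross products: d1=165.72, d2=-195.36, d3=-112.68, d4=248.4
d1*d2 < 0 and d3*d4 < 0? yes

Yes, they intersect


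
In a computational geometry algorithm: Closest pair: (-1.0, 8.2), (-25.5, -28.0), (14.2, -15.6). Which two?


d(P0,P1) = 43.7114, d(P0,P2) = 28.2397, d(P1,P2) = 41.5915
Closest: P0 and P2

Closest pair: (-1.0, 8.2) and (14.2, -15.6), distance = 28.2397


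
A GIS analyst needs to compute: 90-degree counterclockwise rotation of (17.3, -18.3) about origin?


90° CCW: (x,y) -> (-y, x)
(17.3,-18.3) -> (18.3, 17.3)

(18.3, 17.3)


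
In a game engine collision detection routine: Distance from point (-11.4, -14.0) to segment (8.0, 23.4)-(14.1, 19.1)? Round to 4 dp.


Project P onto AB: t = 0.7627 (clamped to [0,1])
Closest point on segment: (12.6522, 20.1206)
Distance: 41.7459

41.7459


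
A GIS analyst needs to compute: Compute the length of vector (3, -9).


|u| = sqrt(3^2 + (-9)^2) = sqrt(90) = 9.4868

9.4868


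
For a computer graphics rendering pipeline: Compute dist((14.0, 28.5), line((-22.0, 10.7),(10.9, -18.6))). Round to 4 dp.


|cross product| = 1640.42
|line direction| = sqrt(1940.9) = 44.0556
Distance = 1640.42/sqrt(1940.9) = 37.2352

37.2352


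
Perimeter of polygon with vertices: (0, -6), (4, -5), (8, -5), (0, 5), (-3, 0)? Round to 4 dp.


Sides: (0, -6)->(4, -5): sqrt(17) = 4.123106, (4, -5)->(8, -5): sqrt(16) = 4, (8, -5)->(0, 5): sqrt(164) = 12.806248, (0, 5)->(-3, 0): sqrt(34) = 5.830952, (-3, 0)->(0, -6): sqrt(45) = 6.708204
Sum = 33.46851
Perimeter = 33.4685

33.4685


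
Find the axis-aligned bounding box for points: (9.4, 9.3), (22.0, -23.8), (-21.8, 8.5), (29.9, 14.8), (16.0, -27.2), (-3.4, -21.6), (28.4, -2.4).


x range: [-21.8, 29.9]
y range: [-27.2, 14.8]
Bounding box: (-21.8,-27.2) to (29.9,14.8)

(-21.8,-27.2) to (29.9,14.8)


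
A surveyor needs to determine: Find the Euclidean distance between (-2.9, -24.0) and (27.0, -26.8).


dx=29.9, dy=-2.8
d^2 = 29.9^2 + (-2.8)^2 = 901.85
d = sqrt(901.85) = 30.0308

30.0308


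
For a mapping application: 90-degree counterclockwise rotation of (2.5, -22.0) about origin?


90° CCW: (x,y) -> (-y, x)
(2.5,-22) -> (22, 2.5)

(22, 2.5)


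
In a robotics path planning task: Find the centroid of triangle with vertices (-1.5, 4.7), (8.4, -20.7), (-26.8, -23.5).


Centroid = ((x_A+x_B+x_C)/3, (y_A+y_B+y_C)/3)
= (((-1.5)+8.4+(-26.8))/3, (4.7+(-20.7)+(-23.5))/3)
= (-6.6333, -13.1667)

(-6.6333, -13.1667)


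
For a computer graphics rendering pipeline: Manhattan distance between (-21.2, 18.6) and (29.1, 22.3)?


|(-21.2)-29.1| + |18.6-22.3| = 50.3 + 3.7 = 54

54


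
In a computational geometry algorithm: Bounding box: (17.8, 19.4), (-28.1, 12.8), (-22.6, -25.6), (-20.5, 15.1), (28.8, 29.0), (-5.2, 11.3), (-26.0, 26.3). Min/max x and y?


x range: [-28.1, 28.8]
y range: [-25.6, 29]
Bounding box: (-28.1,-25.6) to (28.8,29)

(-28.1,-25.6) to (28.8,29)


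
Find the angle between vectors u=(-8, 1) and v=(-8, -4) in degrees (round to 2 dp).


u.v = 60, |u| = sqrt(65) = 8.0623, |v| = sqrt(80) = 8.9443
cos(theta) = u.v/(|u||v|) = 60/sqrt(5200) = 0.83205
theta = acos(0.83205) = 33.69 degrees

33.69 degrees


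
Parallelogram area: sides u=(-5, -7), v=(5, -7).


|u x v| = |(-5)*(-7) - (-7)*5|
= |35 - (-35)| = 70

70


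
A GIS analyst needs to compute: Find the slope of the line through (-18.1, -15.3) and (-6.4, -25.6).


slope = (y2-y1)/(x2-x1) = ((-25.6)-(-15.3))/((-6.4)-(-18.1)) = (-10.3)/11.7 = -0.8803

-0.8803


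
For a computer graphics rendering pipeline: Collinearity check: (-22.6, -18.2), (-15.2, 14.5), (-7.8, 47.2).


Cross product: ((-15.2)-(-22.6))*(47.2-(-18.2)) - (14.5-(-18.2))*((-7.8)-(-22.6))
= 0

Yes, collinear


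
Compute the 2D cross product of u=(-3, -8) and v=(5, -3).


u x v = u_x*v_y - u_y*v_x = (-3)*(-3) - (-8)*5
= 9 - (-40) = 49

49


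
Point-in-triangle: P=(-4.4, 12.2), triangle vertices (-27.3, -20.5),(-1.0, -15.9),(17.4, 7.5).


Cross products: AB x AP = 754.67, BC x BP = 596.6, CA x CP = -820.49
All same sign? no

No, outside


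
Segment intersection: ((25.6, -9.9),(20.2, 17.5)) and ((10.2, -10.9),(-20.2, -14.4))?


Cross products: d1=23.5, d2=-828.36, d3=427.36, d4=1279.22
d1*d2 < 0 and d3*d4 < 0? no

No, they don't intersect


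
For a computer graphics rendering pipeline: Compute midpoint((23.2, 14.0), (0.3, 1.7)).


M = ((23.2+0.3)/2, (14+1.7)/2)
= (11.75, 7.85)

(11.75, 7.85)


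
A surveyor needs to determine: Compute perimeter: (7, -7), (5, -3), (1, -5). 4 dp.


Sides: (7, -7)->(5, -3): sqrt(20) = 4.472136, (5, -3)->(1, -5): sqrt(20) = 4.472136, (1, -5)->(7, -7): sqrt(40) = 6.324555
Sum = 15.268827
Perimeter = 15.2688

15.2688


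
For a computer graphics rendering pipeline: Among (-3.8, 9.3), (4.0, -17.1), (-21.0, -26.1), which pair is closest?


d(P0,P1) = 27.5282, d(P0,P2) = 39.3573, d(P1,P2) = 26.5707
Closest: P1 and P2

Closest pair: (4.0, -17.1) and (-21.0, -26.1), distance = 26.5707


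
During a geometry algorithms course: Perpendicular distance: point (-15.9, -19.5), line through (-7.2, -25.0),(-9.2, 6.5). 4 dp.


|cross product| = 263.05
|line direction| = sqrt(996.25) = 31.5634
Distance = 263.05/sqrt(996.25) = 8.334

8.334


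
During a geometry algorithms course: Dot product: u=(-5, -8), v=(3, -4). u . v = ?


u . v = u_x*v_x + u_y*v_y = (-5)*3 + (-8)*(-4)
= (-15) + 32 = 17

17


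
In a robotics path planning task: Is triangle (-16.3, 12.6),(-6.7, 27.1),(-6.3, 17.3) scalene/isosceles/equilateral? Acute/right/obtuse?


Side lengths squared: AB^2=302.41, BC^2=96.2, CA^2=122.09
Sorted: [96.2, 122.09, 302.41]
By sides: Scalene, By angles: Obtuse

Scalene, Obtuse


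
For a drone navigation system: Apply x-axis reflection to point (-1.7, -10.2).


Reflection over x-axis: (x,y) -> (x,-y)
(-1.7, -10.2) -> (-1.7, 10.2)

(-1.7, 10.2)


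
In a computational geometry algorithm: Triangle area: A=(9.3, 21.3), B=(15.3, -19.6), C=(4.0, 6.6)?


Area = |x_A(y_B-y_C) + x_B(y_C-y_A) + x_C(y_A-y_B)|/2
= |(-243.66) + (-224.91) + 163.6|/2
= 304.97/2 = 152.485

152.485


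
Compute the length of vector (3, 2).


|u| = sqrt(3^2 + 2^2) = sqrt(13) = 3.6056

3.6056


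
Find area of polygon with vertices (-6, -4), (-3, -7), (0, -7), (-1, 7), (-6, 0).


Shoelace sum: ((-6)*(-7) - (-3)*(-4)) + ((-3)*(-7) - 0*(-7)) + (0*7 - (-1)*(-7)) + ((-1)*0 - (-6)*7) + ((-6)*(-4) - (-6)*0)
= 110
Area = |110|/2 = 55

55


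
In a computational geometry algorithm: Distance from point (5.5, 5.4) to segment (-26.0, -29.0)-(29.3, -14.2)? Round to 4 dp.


Project P onto AB: t = 0.6869 (clamped to [0,1])
Closest point on segment: (11.9857, -18.8338)
Distance: 25.0867

25.0867


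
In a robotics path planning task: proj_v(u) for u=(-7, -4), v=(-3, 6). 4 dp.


u.v = -3, |v| = sqrt(45) = 6.7082
Scalar projection = u.v / |v| = -3 / sqrt(45) = -0.4472

-0.4472


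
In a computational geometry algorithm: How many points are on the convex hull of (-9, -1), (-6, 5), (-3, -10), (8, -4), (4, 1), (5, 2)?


Convex hull vertices (CCW): (-9, -1), (-3, -10), (8, -4), (5, 2), (-6, 5)
Count = 5

5


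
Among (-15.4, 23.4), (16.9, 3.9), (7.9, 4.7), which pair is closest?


d(P0,P1) = 37.7298, d(P0,P2) = 29.8761, d(P1,P2) = 9.0355
Closest: P1 and P2

Closest pair: (16.9, 3.9) and (7.9, 4.7), distance = 9.0355


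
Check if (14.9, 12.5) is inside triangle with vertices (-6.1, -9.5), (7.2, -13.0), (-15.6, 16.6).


Cross products: AB x AP = 366.1, BC x BP = -809.32, CA x CP = 757.1
All same sign? no

No, outside


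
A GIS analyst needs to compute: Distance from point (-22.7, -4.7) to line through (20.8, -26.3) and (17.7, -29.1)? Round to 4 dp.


|cross product| = 188.76
|line direction| = sqrt(17.45) = 4.1773
Distance = 188.76/sqrt(17.45) = 45.1869

45.1869


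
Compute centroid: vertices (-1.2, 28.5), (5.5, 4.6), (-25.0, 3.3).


Centroid = ((x_A+x_B+x_C)/3, (y_A+y_B+y_C)/3)
= (((-1.2)+5.5+(-25))/3, (28.5+4.6+3.3)/3)
= (-6.9, 12.1333)

(-6.9, 12.1333)


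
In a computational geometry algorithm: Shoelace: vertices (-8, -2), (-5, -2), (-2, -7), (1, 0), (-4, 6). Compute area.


Shoelace sum: ((-8)*(-2) - (-5)*(-2)) + ((-5)*(-7) - (-2)*(-2)) + ((-2)*0 - 1*(-7)) + (1*6 - (-4)*0) + ((-4)*(-2) - (-8)*6)
= 106
Area = |106|/2 = 53

53


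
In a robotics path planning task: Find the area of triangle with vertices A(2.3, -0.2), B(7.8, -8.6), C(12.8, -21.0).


Area = |x_A(y_B-y_C) + x_B(y_C-y_A) + x_C(y_A-y_B)|/2
= |28.52 + (-162.24) + 107.52|/2
= 26.2/2 = 13.1

13.1


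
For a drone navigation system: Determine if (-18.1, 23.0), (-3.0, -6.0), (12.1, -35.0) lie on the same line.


Cross product: ((-3)-(-18.1))*((-35)-23) - ((-6)-23)*(12.1-(-18.1))
= 0

Yes, collinear


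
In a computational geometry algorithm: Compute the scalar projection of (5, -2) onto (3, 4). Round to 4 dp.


u.v = 7, |v| = sqrt(25) = 5
Scalar projection = u.v / |v| = 7 / sqrt(25) = 1.4

1.4


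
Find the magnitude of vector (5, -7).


|u| = sqrt(5^2 + (-7)^2) = sqrt(74) = 8.6023

8.6023


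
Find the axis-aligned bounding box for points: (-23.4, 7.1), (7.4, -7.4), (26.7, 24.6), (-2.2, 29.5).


x range: [-23.4, 26.7]
y range: [-7.4, 29.5]
Bounding box: (-23.4,-7.4) to (26.7,29.5)

(-23.4,-7.4) to (26.7,29.5)


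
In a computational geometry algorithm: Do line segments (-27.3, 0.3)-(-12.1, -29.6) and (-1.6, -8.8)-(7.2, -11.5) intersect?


Cross products: d1=10.69, d2=-211.39, d3=630.11, d4=852.19
d1*d2 < 0 and d3*d4 < 0? no

No, they don't intersect


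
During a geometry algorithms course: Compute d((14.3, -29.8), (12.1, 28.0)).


dx=-2.2, dy=57.8
d^2 = (-2.2)^2 + 57.8^2 = 3345.68
d = sqrt(3345.68) = 57.8419

57.8419


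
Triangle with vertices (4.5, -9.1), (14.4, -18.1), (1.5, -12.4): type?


Side lengths squared: AB^2=179.01, BC^2=198.9, CA^2=19.89
Sorted: [19.89, 179.01, 198.9]
By sides: Scalene, By angles: Right

Scalene, Right


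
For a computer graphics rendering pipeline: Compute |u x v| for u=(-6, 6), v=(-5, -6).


|u x v| = |(-6)*(-6) - 6*(-5)|
= |36 - (-30)| = 66

66


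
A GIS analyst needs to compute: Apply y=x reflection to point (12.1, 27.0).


Reflection over y=x: (x,y) -> (y,x)
(12.1, 27) -> (27, 12.1)

(27, 12.1)


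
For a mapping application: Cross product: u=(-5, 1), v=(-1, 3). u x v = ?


u x v = u_x*v_y - u_y*v_x = (-5)*3 - 1*(-1)
= (-15) - (-1) = -14

-14


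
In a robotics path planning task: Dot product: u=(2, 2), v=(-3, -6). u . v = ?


u . v = u_x*v_x + u_y*v_y = 2*(-3) + 2*(-6)
= (-6) + (-12) = -18

-18


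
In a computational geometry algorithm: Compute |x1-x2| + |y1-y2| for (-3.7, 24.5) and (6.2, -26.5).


|(-3.7)-6.2| + |24.5-(-26.5)| = 9.9 + 51 = 60.9

60.9


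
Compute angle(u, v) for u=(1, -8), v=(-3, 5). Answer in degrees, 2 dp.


u.v = -43, |u| = sqrt(65) = 8.0623, |v| = sqrt(34) = 5.831
cos(theta) = u.v/(|u||v|) = -43/sqrt(2210) = -0.914687
theta = acos(-0.914687) = 156.16 degrees

156.16 degrees


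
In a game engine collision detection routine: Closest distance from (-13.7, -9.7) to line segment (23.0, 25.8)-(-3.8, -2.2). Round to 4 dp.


Project P onto AB: t = 1 (clamped to [0,1])
Closest point on segment: (-3.8, -2.2)
Distance: 12.4201

12.4201


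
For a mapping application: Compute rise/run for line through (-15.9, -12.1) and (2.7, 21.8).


slope = (y2-y1)/(x2-x1) = (21.8-(-12.1))/(2.7-(-15.9)) = 33.9/18.6 = 1.8226

1.8226


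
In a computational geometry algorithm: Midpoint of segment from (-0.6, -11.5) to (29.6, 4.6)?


M = (((-0.6)+29.6)/2, ((-11.5)+4.6)/2)
= (14.5, -3.45)

(14.5, -3.45)


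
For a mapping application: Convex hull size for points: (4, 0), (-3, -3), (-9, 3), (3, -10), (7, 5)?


Convex hull vertices (CCW): (-9, 3), (3, -10), (7, 5)
Count = 3

3


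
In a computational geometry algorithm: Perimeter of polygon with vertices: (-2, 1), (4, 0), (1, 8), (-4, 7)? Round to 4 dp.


Sides: (-2, 1)->(4, 0): sqrt(37) = 6.082763, (4, 0)->(1, 8): sqrt(73) = 8.544004, (1, 8)->(-4, 7): sqrt(26) = 5.09902, (-4, 7)->(-2, 1): sqrt(40) = 6.324555
Sum = 26.050342
Perimeter = 26.0503

26.0503


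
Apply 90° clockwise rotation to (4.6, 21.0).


90° CW: (x,y) -> (y, -x)
(4.6,21) -> (21, -4.6)

(21, -4.6)


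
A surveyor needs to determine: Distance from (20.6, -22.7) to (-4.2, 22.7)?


dx=-24.8, dy=45.4
d^2 = (-24.8)^2 + 45.4^2 = 2676.2
d = sqrt(2676.2) = 51.732

51.732


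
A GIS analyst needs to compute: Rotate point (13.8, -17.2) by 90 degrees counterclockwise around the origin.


90° CCW: (x,y) -> (-y, x)
(13.8,-17.2) -> (17.2, 13.8)

(17.2, 13.8)


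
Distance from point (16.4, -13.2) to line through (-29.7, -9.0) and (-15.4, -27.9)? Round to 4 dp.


|cross product| = 811.23
|line direction| = sqrt(561.7) = 23.7002
Distance = 811.23/sqrt(561.7) = 34.2288

34.2288
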